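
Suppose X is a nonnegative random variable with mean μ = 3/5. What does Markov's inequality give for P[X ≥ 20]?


μ = E[X] = 3/5, a = 20.
Markov: P[X ≥ 20] ≤ μ/a = (3/5)/20 = 3/100.
Numerically: ≈ 0.030.
(Since a = 20 > μ = 0.600, the bound 3/100 is < 1 and informative.)

P[X ≥ 20] ≤ 3/100 ≈ 0.030.


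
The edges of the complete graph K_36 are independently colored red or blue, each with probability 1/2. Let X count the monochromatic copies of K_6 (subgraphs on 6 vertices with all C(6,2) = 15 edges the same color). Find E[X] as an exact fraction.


Let X = Σ_S X_S over the C(36, 6) = 1947792 subsets S of size 6, where X_S = 1 if the K_6 on S is monochromatic.
For a fixed S, the K_6 on S has C(6, 2) = 15 edges. P[all 15 edges red] = (1/2)^15, and likewise for blue, so P[monochromatic] = 2·(1/2)^15 = 2^{1 − 15} = 1/16384.
By linearity: E[X] = C(36, 6) · 2^{1 − 15} = 1947792 · 1/16384 = 121737/1024.
Numerically: E[X] ≈ 118.88379.

E[X] = C(36,6)·2^(1−C(6,2)) = 121737/1024 ≈ 118.88379.


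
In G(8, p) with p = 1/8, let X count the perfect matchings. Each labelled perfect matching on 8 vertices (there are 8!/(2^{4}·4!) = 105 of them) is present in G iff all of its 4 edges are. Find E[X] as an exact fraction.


K_8 has 8!/(2^{4}·4!) = 105 labelled perfect matchings.
For each such perfect matching H, let X_H = 1 if all 4 edges of H are present in G. Then P[X_H = 1] = p^{4} = (1/8)^{4} = 1/4096.
By linearity: E[X] = Σ_H E[X_H] = 105 · p^{4} = 105 · 1/4096 = 105/4096.
Numerically: E[X] ≈ 0.02563.

E[X] = 105 · (1/8)^{4} = 105/4096 ≈ 0.02563.


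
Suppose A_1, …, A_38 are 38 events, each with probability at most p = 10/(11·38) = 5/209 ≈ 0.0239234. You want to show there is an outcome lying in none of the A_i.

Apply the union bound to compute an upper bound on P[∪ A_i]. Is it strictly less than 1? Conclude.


Union bound: P[∪_{i=1}^{38} A_i] ≤ Σ_i P[A_i] ≤ 38·p = 38·(5/209) = 10/11.
Numerically: 10/11 ≈ 0.9090909.
Is 10/11 < 1? YES.
Since P[∪ A_i] ≤ 10/11 < 1, the complement has P[∩ A_i^c] ≥ 1 − 10/11 = 1/11 > 0, so some outcome avoids every A_i.

38·p = 10/11 ≈ 0.9090909; existence CERTIFIED by the union bound.


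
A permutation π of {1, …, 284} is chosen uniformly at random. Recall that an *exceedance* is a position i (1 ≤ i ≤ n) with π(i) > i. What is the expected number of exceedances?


Write X = Σ_{i=1}^{284} X_i, where X_i = 1_{π(i) > i}.
For each fixed i, π(i) is uniform over {1, …, 284} (marginal of a uniform permutation), so P[π(i) > i] = (n − i)/n. Summing: Σ_{i=1}^{284} (n − i)/n = (0 + 1 + … + 283)/284 = 284(284 − 1)/(2·284) = (284 − 1)/2.
Hence E[X] = Σ_{i=1}^{284} (284 − i)/284 = 283/2 ≈ 141.500.

E[X] = 283/2 = 141.500.


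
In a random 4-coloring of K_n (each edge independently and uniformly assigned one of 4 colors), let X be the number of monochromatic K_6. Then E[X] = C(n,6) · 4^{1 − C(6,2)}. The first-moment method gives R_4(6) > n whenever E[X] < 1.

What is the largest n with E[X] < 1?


We need C(n, 6) · 4^{1 − 15} < 1, i.e. C(n, 6) < 4^{15 − 1} = 268435456.
Check values of n near the boundary:
  n = 77: C(77, 6) = 237093780; 237093780 < 268435456? YES
  n = 78: C(78, 6) = 256851595; 256851595 < 268435456? YES
  n = 79: C(79, 6) = 277962685; 277962685 < 268435456? NO
The largest n with C(n, 6) < 268435456 is n = 78 (where E[X] = 256851595/268435456 ≈ 0.9568). Hence R_4(6) > 78, i.e. R_4(6) ≥ 79.

Largest n = 78; hence R_4(6) > 78.


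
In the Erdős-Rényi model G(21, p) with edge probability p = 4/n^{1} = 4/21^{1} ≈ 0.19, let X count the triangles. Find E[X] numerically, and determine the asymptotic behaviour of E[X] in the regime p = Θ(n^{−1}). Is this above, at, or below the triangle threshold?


Number of potential triangles: C(21, 3) = 1330.
Each occurs with probability p³ ≈ (0.19)³ ≈ 6.91070e-03.
By linearity: E[X] = C(21, 3)·p³ ≈ 1330 · 6.91070e-03 ≈ 9.191.
Here α = 1, so p = 4/n is exactly at the triangle threshold p ~ 1/n. Asymptotically E[X] → c³/6 = 4³/6 = 32/3 ≈ 10.667, a bounded constant. In this regime the triangle count is asymptotically Poisson(c³/6).

E[X] ≈ 9.191; in regime p = Θ(1/n^{1}) E[X] stays bounded (at the triangle threshold p ~ 1/n).


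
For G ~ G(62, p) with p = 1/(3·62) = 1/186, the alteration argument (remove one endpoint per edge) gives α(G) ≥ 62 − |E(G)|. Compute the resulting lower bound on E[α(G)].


E[|E(G)|] = C(62, 2)·p = 1891 · (1/186) = 61/6.
E[α(G)] ≥ n − E[|E(G)|] = 62 − 61/6 = 311/6.
Numerically: ≈ 51.833333.
(This is only a lower bound; the true E[α(G)] may be larger.)

E[α(G)] ≥ 311/6 ≈ 51.833333.


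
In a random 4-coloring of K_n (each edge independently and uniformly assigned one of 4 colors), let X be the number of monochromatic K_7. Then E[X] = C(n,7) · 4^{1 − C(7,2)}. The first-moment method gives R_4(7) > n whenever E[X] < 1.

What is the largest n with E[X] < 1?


We need C(n, 7) · 4^{1 − 21} < 1, i.e. C(n, 7) < 4^{21 − 1} = 1099511627776.
Check values of n near the boundary:
  n = 177: C(177, 7) = 957664425960; 957664425960 < 1099511627776? YES
  n = 178: C(178, 7) = 996867063280; 996867063280 < 1099511627776? YES
  n = 179: C(179, 7) = 1037437234460; 1037437234460 < 1099511627776? YES
  n = 180: C(180, 7) = 1079414463600; 1079414463600 < 1099511627776? YES
  n = 181: C(181, 7) = 1122839183400; 1122839183400 < 1099511627776? NO
The largest n with C(n, 7) < 1099511627776 is n = 180 (where E[X] = 67463403975/68719476736 ≈ 0.981722). Hence R_4(7) > 180, i.e. R_4(7) ≥ 181.

Largest n = 180; hence R_4(7) > 180.


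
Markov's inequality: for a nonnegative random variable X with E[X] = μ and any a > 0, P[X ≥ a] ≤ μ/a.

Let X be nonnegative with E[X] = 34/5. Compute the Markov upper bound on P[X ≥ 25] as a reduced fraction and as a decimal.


μ = E[X] = 34/5, a = 25.
Markov: P[X ≥ 25] ≤ μ/a = (34/5)/25 = 34/125.
Numerically: ≈ 0.2720.
(Since a = 25 > μ = 6.8000, the bound 34/125 is < 1 and informative.)

P[X ≥ 25] ≤ 34/125 ≈ 0.2720.


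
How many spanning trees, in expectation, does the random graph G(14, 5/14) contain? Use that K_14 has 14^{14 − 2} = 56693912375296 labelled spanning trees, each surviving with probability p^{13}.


K_14 has 14^{14 − 2} = 56693912375296 labelled spanning trees.
For each such spanning tree H, let X_H = 1 if all 13 edges of H are present in G. Then P[X_H = 1] = p^{13} = (5/14)^{13} = 1220703125/793714773254144.
By linearity of expectation: E[X] = Σ_H E[X_H] = 56693912375296 · p^{13} = 56693912375296 · 1220703125/793714773254144 = 1220703125/14.
Numerically: E[X] ≈ 8.71931e+07.

E[X] = 56693912375296 · (5/14)^{13} = 1220703125/14 ≈ 8.71931e+07.


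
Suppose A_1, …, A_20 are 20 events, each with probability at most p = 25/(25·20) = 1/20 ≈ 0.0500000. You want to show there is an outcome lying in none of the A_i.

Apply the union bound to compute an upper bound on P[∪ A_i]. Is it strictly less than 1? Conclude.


Union bound: P[∪_{i=1}^{20} A_i] ≤ Σ_i P[A_i] ≤ 20·p = 20·(1/20) = 1.
Numerically: 1 ≈ 1.0000000.
Is 1 < 1? NO.
Since the bound 1 is ≥ 1, the union bound is uninformative here; it does NOT by itself certify existence.

20·p = 1 ≈ 1.0000000; existence NOT certified by the union bound.


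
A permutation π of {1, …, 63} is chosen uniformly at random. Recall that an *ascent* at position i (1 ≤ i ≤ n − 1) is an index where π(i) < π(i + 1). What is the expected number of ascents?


Write X = Σ X_I over i = 1, …, 62, with X_I the indicator of one ascent.
There are 62 indicators.
For each fixed i, the pair (π(i), π(i+1)) is a uniformly random ordered pair of distinct values from {1, …, 63}; by symmetry P[π(i) < π(i+1)] = 1/2.
By linearity: E[X] = 62 · (1/2) = (63 − 1) · (1/2) = 31 ≈ 31.000.

E[X] = 31 = 31.000.


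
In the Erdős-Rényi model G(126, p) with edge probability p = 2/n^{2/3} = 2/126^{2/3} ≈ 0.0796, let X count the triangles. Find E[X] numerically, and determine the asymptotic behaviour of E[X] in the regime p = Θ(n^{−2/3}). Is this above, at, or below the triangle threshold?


Number of potential triangles: C(126, 3) = 325500.
Each occurs with probability p³ ≈ (0.0796)³ ≈ 5.03905e-04.
By linearity: E[X] = C(126, 3)·p³ ≈ 325500 · 5.03905e-04 ≈ 164.021.
Since α = 2/3 < 1, p = c/n^{2/3} ≫ 1/n is above the triangle threshold p ~ 1/n. Asymptotically E[X] ~ (c³/6)·n^{3(1−α)} = (2³/6)·n^{1} → ∞; triangles are abundant w.h.p.

E[X] ≈ 164.021; in regime p = Θ(1/n^{2/3}) E[X] diverges (above the triangle threshold p ~ 1/n).


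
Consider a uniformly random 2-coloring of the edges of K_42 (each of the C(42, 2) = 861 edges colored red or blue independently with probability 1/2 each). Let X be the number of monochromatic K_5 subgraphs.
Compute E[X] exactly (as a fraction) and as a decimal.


Let X = Σ_S X_S over the C(42, 5) = 850668 subsets S of size 5, where X_S = 1 if the K_5 on S is monochromatic.
For a fixed S, the K_5 on S has C(5, 2) = 10 edges. P[all 10 edges red] = (1/2)^10, and likewise for blue, so P[monochromatic] = 2·(1/2)^10 = 2^{1 − 10} = 1/512.
Summing: E[X] = C(42, 5) · 2^{1 − 10} = 850668 · 1/512 = 212667/128.
Numerically: E[X] ≈ 1661.460938.

E[X] = C(42,5)·2^(1−C(5,2)) = 212667/128 ≈ 1661.460938.


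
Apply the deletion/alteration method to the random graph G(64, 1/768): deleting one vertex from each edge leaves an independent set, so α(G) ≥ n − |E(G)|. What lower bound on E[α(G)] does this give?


E[|E(G)|] = C(64, 2)·p = 2016 · (1/768) = 21/8.
E[α(G)] ≥ n − E[|E(G)|] = 64 − 21/8 = 491/8.
Numerically: ≈ 61.3750.
(This is only a lower bound; the true E[α(G)] may be larger.)

E[α(G)] ≥ 491/8 ≈ 61.3750.


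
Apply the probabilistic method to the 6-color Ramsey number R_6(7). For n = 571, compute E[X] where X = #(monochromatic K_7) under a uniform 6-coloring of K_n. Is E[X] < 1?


E[X] = C(571, 7) · 6^{1 − 21} = 3784329711421830 · 6^{−20} = 3784329711421830/3656158440062976.
As a reduced fraction: E[X] = 70080179841145/67706637778944 ≈ 1.03506.
Is E[X] < 1? NO.
Since E[X] ≥ 1, the first-moment bound is inconclusive at n = 571; it does NOT by itself certify R_6(7) > 571.

E[X] = 70080179841145/67706637778944 ≈ 1.03506; E[X] ≥ 1; first-moment method inconclusive here.


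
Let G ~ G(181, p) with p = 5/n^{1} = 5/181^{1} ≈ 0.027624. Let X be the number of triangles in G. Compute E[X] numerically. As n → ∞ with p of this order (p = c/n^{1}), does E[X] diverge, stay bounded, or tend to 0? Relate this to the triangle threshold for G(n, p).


Number of potential triangles: C(181, 3) = 971970.
Each occurs with probability p³ ≈ (0.027624)³ ≈ 2.1080179e-05.
By linearity: E[X] = C(181, 3)·p³ ≈ 971970 · 2.1080179e-05 ≈ 20.48930.
Here α = 1, so p = 5/n is exactly at the triangle threshold p ~ 1/n. Asymptotically E[X] → c³/6 = 5³/6 = 125/6 ≈ 20.83333, a bounded constant. In this regime the triangle count is asymptotically Poisson(c³/6).

E[X] ≈ 20.48930; in regime p = Θ(1/n^{1}) E[X] stays bounded (at the triangle threshold p ~ 1/n).


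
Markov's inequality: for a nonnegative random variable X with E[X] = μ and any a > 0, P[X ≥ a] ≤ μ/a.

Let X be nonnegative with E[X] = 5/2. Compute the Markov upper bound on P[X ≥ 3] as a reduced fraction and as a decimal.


μ = E[X] = 5/2, a = 3.
Markov: P[X ≥ 3] ≤ μ/a = (5/2)/3 = 5/6.
Numerically: ≈ 0.8333.
(Since a = 3 > μ = 2.5000, the bound 5/6 is < 1 and informative.)

P[X ≥ 3] ≤ 5/6 ≈ 0.8333.


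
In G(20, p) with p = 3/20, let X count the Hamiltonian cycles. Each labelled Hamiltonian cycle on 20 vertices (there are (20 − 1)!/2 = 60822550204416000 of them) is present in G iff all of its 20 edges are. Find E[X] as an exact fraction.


K_20 has (20 − 1)!/2 = 60822550204416000 labelled Hamiltonian cycles.
For each such Hamiltonian cycle H, let X_H = 1 if all 20 edges of H are present in G. Then P[X_H = 1] = p^{20} = (3/20)^{20} = 3486784401/104857600000000000000000000.
Summing the indicators: E[X] = Σ_H E[X_H] = 60822550204416000 · p^{20} = 60822550204416000 · 3486784401/104857600000000000000000000 = 51776152168407487821/25600000000000000000.
Numerically: E[X] ≈ 2.02.

E[X] = 60822550204416000 · (3/20)^{20} = 51776152168407487821/25600000000000000000 ≈ 2.02.


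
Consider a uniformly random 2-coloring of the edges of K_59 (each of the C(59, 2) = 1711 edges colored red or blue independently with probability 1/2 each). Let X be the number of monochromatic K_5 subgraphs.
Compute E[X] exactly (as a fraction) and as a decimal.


Let X = Σ_S X_S over the C(59, 5) = 5006386 subsets S of size 5, where X_S = 1 if the K_5 on S is monochromatic.
For a fixed S, the K_5 on S has C(5, 2) = 10 edges. P[all 10 edges red] = (1/2)^10, and likewise for blue, so P[monochromatic] = 2·(1/2)^10 = 2^{1 − 10} = 1/512.
Summing: E[X] = C(59, 5) · 2^{1 − 10} = 5006386 · 1/512 = 2503193/256.
Numerically: E[X] ≈ 9778.098.

E[X] = C(59,5)·2^(1−C(5,2)) = 2503193/256 ≈ 9778.098.


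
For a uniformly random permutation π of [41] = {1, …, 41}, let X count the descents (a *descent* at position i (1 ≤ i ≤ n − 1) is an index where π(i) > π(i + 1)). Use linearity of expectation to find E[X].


Write X = Σ X_I over i = 1, …, 40, with X_I the indicator of one descent.
There are 40 indicators.
For each fixed i, the pair (π(i), π(i+1)) is a uniformly random ordered pair of distinct values from {1, …, 41}; by symmetry P[π(i) > π(i+1)] = 1/2.
By linearity: E[X] = 40 · (1/2) = (41 − 1) · (1/2) = 20 ≈ 20.00000.

E[X] = 20 = 20.00000.


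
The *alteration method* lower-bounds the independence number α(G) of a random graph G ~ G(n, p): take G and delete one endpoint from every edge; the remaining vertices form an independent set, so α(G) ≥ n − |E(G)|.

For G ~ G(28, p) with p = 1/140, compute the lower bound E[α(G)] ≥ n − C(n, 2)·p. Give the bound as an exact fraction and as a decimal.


E[|E(G)|] = C(28, 2)·p = 378 · (1/140) = 27/10.
E[α(G)] ≥ n − E[|E(G)|] = 28 − 27/10 = 253/10.
Numerically: ≈ 25.3000.
(This is only a lower bound; the true E[α(G)] may be larger.)

E[α(G)] ≥ 253/10 ≈ 25.3000.


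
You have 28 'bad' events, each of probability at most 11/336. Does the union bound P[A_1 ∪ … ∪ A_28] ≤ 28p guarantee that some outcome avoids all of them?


Union bound: P[∪_{i=1}^{28} A_i] ≤ Σ_i P[A_i] ≤ 28·p = 28·(11/336) = 11/12.
Numerically: 11/12 ≈ 0.9167.
Is 11/12 < 1? YES.
Since P[∪ A_i] ≤ 11/12 < 1, the complement has P[∩ A_i^c] ≥ 1 − 11/12 = 1/12 > 0, so some outcome avoids every A_i.

28·p = 11/12 ≈ 0.9167; existence CERTIFIED by the union bound.


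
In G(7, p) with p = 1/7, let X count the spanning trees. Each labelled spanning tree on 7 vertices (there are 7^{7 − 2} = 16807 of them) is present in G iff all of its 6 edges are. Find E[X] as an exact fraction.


K_7 has 7^{7 − 2} = 16807 labelled spanning trees.
For each such spanning tree H, let X_H = 1 if all 6 edges of H are present in G. Then P[X_H = 1] = p^{6} = (1/7)^{6} = 1/117649.
Summing the indicators: E[X] = Σ_H E[X_H] = 16807 · p^{6} = 16807 · 1/117649 = 1/7.
Numerically: E[X] ≈ 0.14286.

E[X] = 16807 · (1/7)^{6} = 1/7 ≈ 0.14286.


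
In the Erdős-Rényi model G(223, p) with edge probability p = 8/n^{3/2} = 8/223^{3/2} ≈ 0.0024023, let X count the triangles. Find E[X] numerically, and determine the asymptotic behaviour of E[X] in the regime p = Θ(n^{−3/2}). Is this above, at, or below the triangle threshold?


Number of potential triangles: C(223, 3) = 1823471.
Each occurs with probability p³ ≈ (0.0024023)³ ≈ 1.3864304e-08.
By linearity: E[X] = C(223, 3)·p³ ≈ 1823471 · 1.3864304e-08 ≈ 0.02528.
Since α = 3/2 > 1, p = c/n^{3/2} = o(1/n) is below the triangle threshold p ~ 1/n. Asymptotically E[X] ~ (c³/6)·n^{3(1−α)} = (8³/6)·n^{-1.5} → 0, so by Markov's inequality G has no triangles w.h.p.

E[X] ≈ 0.02528; in regime p = Θ(1/n^{3/2}) E[X] tends to 0 (below the triangle threshold p ~ 1/n).


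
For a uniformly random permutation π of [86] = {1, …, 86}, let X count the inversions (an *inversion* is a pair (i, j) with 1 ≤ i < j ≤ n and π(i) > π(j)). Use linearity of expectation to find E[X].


Write X = Σ X_I over the C(86, 2) = 3655 pairs i < j, with X_I the indicator of one inversion.
There are 3655 indicators.
For each fixed pair i < j, the values π(i) and π(j) are two distinct elements of {1, …, 86} in uniformly random order; by symmetry P[π(i) > π(j)] = 1/2.
By linearity: E[X] = 3655 · (1/2) = C(86, 2) · (1/2) = 3655/2 = 3655/2 ≈ 1827.50000.

E[X] = 3655/2 = 1827.50000.


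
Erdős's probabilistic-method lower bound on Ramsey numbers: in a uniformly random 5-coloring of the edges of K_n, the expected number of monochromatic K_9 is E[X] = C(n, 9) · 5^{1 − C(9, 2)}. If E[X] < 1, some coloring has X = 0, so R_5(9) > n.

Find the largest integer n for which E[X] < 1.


We need C(n, 9) · 5^{1 − 36} < 1, i.e. C(n, 9) < 5^{36 − 1} = 2910383045673370361328125.
Check values of n near the boundary:
  n = 2169: C(2169, 9) = 2879753360044504243499683; 2879753360044504243499683 < 2910383045673370361328125? YES
  n = 2170: C(2170, 9) = 2891746779868845075610510; 2891746779868845075610510 < 2910383045673370361328125? YES
  n = 2171: C(2171, 9) = 2903784578674959601827205; 2903784578674959601827205 < 2910383045673370361328125? YES
  n = 2172: C(2172, 9) = 2915866900084148060642020; 2915866900084148060642020 < 2910383045673370361328125? NO
The largest n with C(n, 9) < 2910383045673370361328125 is n = 2171 (where E[X] = 580756915734991920365441/582076609134674072265625 ≈ 0.9977). Hence R_5(9) > 2171, i.e. R_5(9) ≥ 2172.

Largest n = 2171; hence R_5(9) > 2171.


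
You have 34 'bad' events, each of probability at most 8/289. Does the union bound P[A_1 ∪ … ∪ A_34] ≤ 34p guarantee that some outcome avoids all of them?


Union bound: P[∪_{i=1}^{34} A_i] ≤ Σ_i P[A_i] ≤ 34·p = 34·(8/289) = 16/17.
Numerically: 16/17 ≈ 0.94118.
Is 16/17 < 1? YES.
Since P[∪ A_i] ≤ 16/17 < 1, the complement has P[∩ A_i^c] ≥ 1 − 16/17 = 1/17 > 0, so some outcome avoids every A_i.

34·p = 16/17 ≈ 0.94118; existence CERTIFIED by the union bound.


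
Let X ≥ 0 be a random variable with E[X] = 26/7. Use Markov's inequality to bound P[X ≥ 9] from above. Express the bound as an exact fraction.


μ = E[X] = 26/7, a = 9.
Markov: P[X ≥ 9] ≤ μ/a = (26/7)/9 = 26/63.
Numerically: ≈ 0.41270.
(Since a = 9 > μ = 3.71429, the bound 26/63 is < 1 and informative.)

P[X ≥ 9] ≤ 26/63 ≈ 0.41270.


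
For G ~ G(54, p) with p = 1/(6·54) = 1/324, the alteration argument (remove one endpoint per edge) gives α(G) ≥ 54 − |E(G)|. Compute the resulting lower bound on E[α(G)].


E[|E(G)|] = C(54, 2)·p = 1431 · (1/324) = 53/12.
E[α(G)] ≥ n − E[|E(G)|] = 54 − 53/12 = 595/12.
Numerically: ≈ 49.58333.
(This is only a lower bound; the true E[α(G)] may be larger.)

E[α(G)] ≥ 595/12 ≈ 49.58333.


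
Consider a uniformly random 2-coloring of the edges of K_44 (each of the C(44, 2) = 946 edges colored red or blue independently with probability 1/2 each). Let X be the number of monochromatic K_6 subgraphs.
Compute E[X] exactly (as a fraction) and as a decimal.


Let X = Σ_S X_S over the C(44, 6) = 7059052 subsets S of size 6, where X_S = 1 if the K_6 on S is monochromatic.
For a fixed S, the K_6 on S has C(6, 2) = 15 edges. P[all 15 edges red] = (1/2)^15, and likewise for blue, so P[monochromatic] = 2·(1/2)^15 = 2^{1 − 15} = 1/16384.
By linearity of expectation: E[X] = C(44, 6) · 2^{1 − 15} = 7059052 · 1/16384 = 1764763/4096.
Numerically: E[X] ≈ 430.85034.

E[X] = C(44,6)·2^(1−C(6,2)) = 1764763/4096 ≈ 430.85034.


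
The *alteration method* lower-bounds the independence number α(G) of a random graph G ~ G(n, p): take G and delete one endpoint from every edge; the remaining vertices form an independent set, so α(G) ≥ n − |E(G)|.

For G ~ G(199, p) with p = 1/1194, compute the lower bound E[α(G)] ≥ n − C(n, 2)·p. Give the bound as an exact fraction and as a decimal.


E[|E(G)|] = C(199, 2)·p = 19701 · (1/1194) = 33/2.
E[α(G)] ≥ n − E[|E(G)|] = 199 − 33/2 = 365/2.
Numerically: ≈ 182.5000.
(This is only a lower bound; the true E[α(G)] may be larger.)

E[α(G)] ≥ 365/2 ≈ 182.5000.


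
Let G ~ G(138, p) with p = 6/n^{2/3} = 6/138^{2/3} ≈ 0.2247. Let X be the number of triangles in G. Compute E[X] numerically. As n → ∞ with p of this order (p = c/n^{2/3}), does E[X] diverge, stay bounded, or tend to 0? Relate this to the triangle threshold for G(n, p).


Number of potential triangles: C(138, 3) = 428536.
Each occurs with probability p³ ≈ (0.2247)³ ≈ 1.134216e-02.
By linearity: E[X] = C(138, 3)·p³ ≈ 428536 · 1.134216e-02 ≈ 4860.5217.
Since α = 2/3 < 1, p = c/n^{2/3} ≫ 1/n is above the triangle threshold p ~ 1/n. Asymptotically E[X] ~ (c³/6)·n^{3(1−α)} = (6³/6)·n^{1} → ∞; triangles are abundant w.h.p.

E[X] ≈ 4860.5217; in regime p = Θ(1/n^{2/3}) E[X] diverges (above the triangle threshold p ~ 1/n).


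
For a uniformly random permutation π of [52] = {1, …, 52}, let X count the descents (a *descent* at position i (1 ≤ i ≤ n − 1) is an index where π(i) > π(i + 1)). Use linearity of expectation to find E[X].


Write X = Σ X_I over i = 1, …, 51, with X_I the indicator of one descent.
There are 51 indicators.
For each fixed i, the pair (π(i), π(i+1)) is a uniformly random ordered pair of distinct values from {1, …, 52}; by symmetry P[π(i) > π(i+1)] = 1/2.
By linearity: E[X] = 51 · (1/2) = (52 − 1) · (1/2) = 51/2 ≈ 25.50000.

E[X] = 51/2 = 25.50000.


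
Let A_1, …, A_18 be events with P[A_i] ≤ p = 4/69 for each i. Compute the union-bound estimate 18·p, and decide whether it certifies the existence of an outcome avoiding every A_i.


Union bound: P[∪_{i=1}^{18} A_i] ≤ Σ_i P[A_i] ≤ 18·p = 18·(4/69) = 24/23.
Numerically: 24/23 ≈ 1.0435.
Is 24/23 < 1? NO.
Since the bound 24/23 is ≥ 1, the union bound is uninformative here; it does NOT by itself certify existence.

18·p = 24/23 ≈ 1.0435; existence NOT certified by the union bound.


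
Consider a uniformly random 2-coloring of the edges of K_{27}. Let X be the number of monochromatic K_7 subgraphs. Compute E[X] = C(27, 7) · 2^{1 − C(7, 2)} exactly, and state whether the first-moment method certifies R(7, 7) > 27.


E[X] = C(27, 7) · 2^{1 − 21} = 888030 · 2^{−20} = 888030/1048576.
As a reduced fraction: E[X] = 444015/524288 ≈ 0.84689.
Is E[X] < 1? YES.
Since E[X] < 1, there exists a 2-coloring of K_{27} with no monochromatic K_7; hence R(7, 7) > 27.

E[X] = 444015/524288 ≈ 0.84689; E[X] < 1, so R(7, 7) > 27.


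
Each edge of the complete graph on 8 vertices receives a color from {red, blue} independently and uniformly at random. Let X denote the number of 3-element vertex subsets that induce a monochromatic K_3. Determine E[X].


Let X = Σ_S X_S over the C(8, 3) = 56 subsets S of size 3, where X_S = 1 if the K_3 on S is monochromatic.
For a fixed S, the K_3 on S has C(3, 2) = 3 edges. P[all 3 edges red] = (1/2)^3, and likewise for blue, so P[monochromatic] = 2·(1/2)^3 = 2^{1 − 3} = 1/4.
By linearity of expectation: E[X] = C(8, 3) · 2^{1 − 3} = 56 · 1/4 = 14.
Numerically: E[X] ≈ 14.000000.

E[X] = C(8,3)·2^(1−C(3,2)) = 14 ≈ 14.000000.


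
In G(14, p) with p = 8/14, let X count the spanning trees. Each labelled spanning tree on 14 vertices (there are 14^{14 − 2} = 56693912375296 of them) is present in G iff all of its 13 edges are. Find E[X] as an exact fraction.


K_14 has 14^{14 − 2} = 56693912375296 labelled spanning trees.
For each such spanning tree H, let X_H = 1 if all 13 edges of H are present in G. Then P[X_H = 1] = p^{13} = (4/7)^{13} = 67108864/96889010407.
By linearity of expectation: E[X] = Σ_H E[X_H] = 56693912375296 · p^{13} = 56693912375296 · 67108864/96889010407 = 274877906944/7.
Numerically: E[X] ≈ 3.927e+10.

E[X] = 56693912375296 · (4/7)^{13} = 274877906944/7 ≈ 3.927e+10.


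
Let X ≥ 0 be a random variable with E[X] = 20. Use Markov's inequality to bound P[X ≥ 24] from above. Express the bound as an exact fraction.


μ = E[X] = 20, a = 24.
Markov: P[X ≥ 24] ≤ μ/a = (20)/24 = 5/6.
Numerically: ≈ 0.8333.
(Since a = 24 > μ = 20.0000, the bound 5/6 is < 1 and informative.)

P[X ≥ 24] ≤ 5/6 ≈ 0.8333.


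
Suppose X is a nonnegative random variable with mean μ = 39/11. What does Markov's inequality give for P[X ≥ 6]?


μ = E[X] = 39/11, a = 6.
Markov: P[X ≥ 6] ≤ μ/a = (39/11)/6 = 13/22.
Numerically: ≈ 0.59091.
(Since a = 6 > μ = 3.54545, the bound 13/22 is < 1 and informative.)

P[X ≥ 6] ≤ 13/22 ≈ 0.59091.


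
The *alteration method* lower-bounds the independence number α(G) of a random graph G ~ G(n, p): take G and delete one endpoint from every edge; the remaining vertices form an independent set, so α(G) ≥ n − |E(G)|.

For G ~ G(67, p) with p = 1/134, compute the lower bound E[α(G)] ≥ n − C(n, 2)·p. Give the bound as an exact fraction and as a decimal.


E[|E(G)|] = C(67, 2)·p = 2211 · (1/134) = 33/2.
E[α(G)] ≥ n − E[|E(G)|] = 67 − 33/2 = 101/2.
Numerically: ≈ 50.500000.
(This is only a lower bound; the true E[α(G)] may be larger.)

E[α(G)] ≥ 101/2 ≈ 50.500000.


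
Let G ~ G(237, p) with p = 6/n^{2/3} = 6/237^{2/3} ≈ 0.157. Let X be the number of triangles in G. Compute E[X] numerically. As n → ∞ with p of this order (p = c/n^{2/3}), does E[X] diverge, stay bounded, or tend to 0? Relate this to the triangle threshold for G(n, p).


Number of potential triangles: C(237, 3) = 2190670.
Each occurs with probability p³ ≈ (0.157)³ ≈ 3.84554e-03.
By linearity: E[X] = C(237, 3)·p³ ≈ 2190670 · 3.84554e-03 ≈ 8424.304.
Since α = 2/3 < 1, p = c/n^{2/3} ≫ 1/n is above the triangle threshold p ~ 1/n. Asymptotically E[X] ~ (c³/6)·n^{3(1−α)} = (6³/6)·n^{1} → ∞; triangles are abundant w.h.p.

E[X] ≈ 8424.304; in regime p = Θ(1/n^{2/3}) E[X] diverges (above the triangle threshold p ~ 1/n).


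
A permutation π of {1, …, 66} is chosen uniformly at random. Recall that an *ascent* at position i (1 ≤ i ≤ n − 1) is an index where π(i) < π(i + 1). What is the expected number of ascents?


Write X = Σ X_I over i = 1, …, 65, with X_I the indicator of one ascent.
There are 65 indicators.
For each fixed i, the pair (π(i), π(i+1)) is a uniformly random ordered pair of distinct values from {1, …, 66}; by symmetry P[π(i) < π(i+1)] = 1/2.
By linearity: E[X] = 65 · (1/2) = (66 − 1) · (1/2) = 65/2 ≈ 32.50000.

E[X] = 65/2 = 32.50000.


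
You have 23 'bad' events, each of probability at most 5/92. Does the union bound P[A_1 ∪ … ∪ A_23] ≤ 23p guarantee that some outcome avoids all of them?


Union bound: P[∪_{i=1}^{23} A_i] ≤ Σ_i P[A_i] ≤ 23·p = 23·(5/92) = 5/4.
Numerically: 5/4 ≈ 1.2500000.
Is 5/4 < 1? NO.
Since the bound 5/4 is ≥ 1, the union bound is uninformative here; it does NOT by itself certify existence.

23·p = 5/4 ≈ 1.2500000; existence NOT certified by the union bound.


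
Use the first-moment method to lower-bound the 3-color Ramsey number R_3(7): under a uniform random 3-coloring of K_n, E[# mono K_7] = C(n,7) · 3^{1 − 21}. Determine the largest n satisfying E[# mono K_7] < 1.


We need C(n, 7) · 3^{1 − 21} < 1, i.e. C(n, 7) < 3^{21 − 1} = 3486784401.
Check values of n near the boundary:
  n = 77: C(77, 7) = 2404808340; 2404808340 < 3486784401? YES
  n = 78: C(78, 7) = 2641902120; 2641902120 < 3486784401? YES
  n = 79: C(79, 7) = 2898753715; 2898753715 < 3486784401? YES
  n = 80: C(80, 7) = 3176716400; 3176716400 < 3486784401? YES
  n = 81: C(81, 7) = 3477216600; 3477216600 < 3486784401? YES
  n = 82: C(82, 7) = 3801756816; 3801756816 < 3486784401? NO
  n = 83: C(83, 7) = 4151918628; 4151918628 < 3486784401? NO
  n = 84: C(84, 7) = 4529365776; 4529365776 < 3486784401? NO
The largest n with C(n, 7) < 3486784401 is n = 81 (where E[X] = 42928600/43046721 ≈ 0.997256). Hence R_3(7) > 81, i.e. R_3(7) ≥ 82.

Largest n = 81; hence R_3(7) > 81.


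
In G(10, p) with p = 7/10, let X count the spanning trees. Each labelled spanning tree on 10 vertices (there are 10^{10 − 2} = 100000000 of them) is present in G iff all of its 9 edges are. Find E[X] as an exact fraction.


K_10 has 10^{10 − 2} = 100000000 labelled spanning trees.
For each such spanning tree H, let X_H = 1 if all 9 edges of H are present in G. Then P[X_H = 1] = p^{9} = (7/10)^{9} = 40353607/1000000000.
By linearity: E[X] = Σ_H E[X_H] = 100000000 · p^{9} = 100000000 · 40353607/1000000000 = 40353607/10.
Numerically: E[X] ≈ 4.03536e+06.

E[X] = 100000000 · (7/10)^{9} = 40353607/10 ≈ 4.03536e+06.


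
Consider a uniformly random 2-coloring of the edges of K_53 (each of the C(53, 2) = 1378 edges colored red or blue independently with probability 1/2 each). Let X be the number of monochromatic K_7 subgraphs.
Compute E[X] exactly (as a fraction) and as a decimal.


Let X = Σ_S X_S over the C(53, 7) = 154143080 subsets S of size 7, where X_S = 1 if the K_7 on S is monochromatic.
For a fixed S, the K_7 on S has C(7, 2) = 21 edges. P[all 21 edges red] = (1/2)^21, and likewise for blue, so P[monochromatic] = 2·(1/2)^21 = 2^{1 − 21} = 1/1048576.
By linearity of expectation: E[X] = C(53, 7) · 2^{1 − 21} = 154143080 · 1/1048576 = 19267885/131072.
Numerically: E[X] ≈ 147.002296.

E[X] = C(53,7)·2^(1−C(7,2)) = 19267885/131072 ≈ 147.002296.


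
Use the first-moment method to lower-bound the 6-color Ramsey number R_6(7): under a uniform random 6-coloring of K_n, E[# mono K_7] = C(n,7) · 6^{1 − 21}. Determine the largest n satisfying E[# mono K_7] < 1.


We need C(n, 7) · 6^{1 − 21} < 1, i.e. C(n, 7) < 6^{21 − 1} = 3656158440062976.
Check values of n near the boundary:
  n = 566: C(566, 7) = 3557206237959440; 3557206237959440 < 3656158440062976? YES
  n = 567: C(567, 7) = 3601671315933933; 3601671315933933 < 3656158440062976? YES
  n = 568: C(568, 7) = 3646611956239704; 3646611956239704 < 3656158440062976? YES
  n = 569: C(569, 7) = 3692032389858348; 3692032389858348 < 3656158440062976? NO
The largest n with C(n, 7) < 3656158440062976 is n = 568 (where E[X] = 16882462760369/16926659444736 ≈ 0.997). Hence R_6(7) > 568, i.e. R_6(7) ≥ 569.

Largest n = 568; hence R_6(7) > 568.


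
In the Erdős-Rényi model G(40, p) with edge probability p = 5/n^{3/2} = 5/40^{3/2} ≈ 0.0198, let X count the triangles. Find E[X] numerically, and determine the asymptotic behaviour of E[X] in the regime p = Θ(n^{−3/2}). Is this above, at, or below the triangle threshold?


Number of potential triangles: C(40, 3) = 9880.
Each occurs with probability p³ ≈ (0.0198)³ ≈ 7.72040e-06.
By linearity: E[X] = C(40, 3)·p³ ≈ 9880 · 7.72040e-06 ≈ 0.076.
Since α = 3/2 > 1, p = c/n^{3/2} = o(1/n) is below the triangle threshold p ~ 1/n. Asymptotically E[X] ~ (c³/6)·n^{3(1−α)} = (5³/6)·n^{-1.5} → 0, so by Markov's inequality G has no triangles w.h.p.

E[X] ≈ 0.076; in regime p = Θ(1/n^{3/2}) E[X] tends to 0 (below the triangle threshold p ~ 1/n).


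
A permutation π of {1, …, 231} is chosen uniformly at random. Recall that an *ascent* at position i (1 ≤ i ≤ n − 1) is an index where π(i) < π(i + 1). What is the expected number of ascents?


Write X = Σ X_I over i = 1, …, 230, with X_I the indicator of one ascent.
There are 230 indicators.
For each fixed i, the pair (π(i), π(i+1)) is a uniformly random ordered pair of distinct values from {1, …, 231}; by symmetry P[π(i) < π(i+1)] = 1/2.
By linearity: E[X] = 230 · (1/2) = (231 − 1) · (1/2) = 115 ≈ 115.0000.

E[X] = 115 = 115.0000.


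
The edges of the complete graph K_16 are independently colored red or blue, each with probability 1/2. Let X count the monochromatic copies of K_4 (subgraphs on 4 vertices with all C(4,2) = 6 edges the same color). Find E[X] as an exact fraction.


Let X = Σ_S X_S over the C(16, 4) = 1820 subsets S of size 4, where X_S = 1 if the K_4 on S is monochromatic.
For a fixed S, the K_4 on S has C(4, 2) = 6 edges. P[all 6 edges red] = (1/2)^6, and likewise for blue, so P[monochromatic] = 2·(1/2)^6 = 2^{1 − 6} = 1/32.
Summing: E[X] = C(16, 4) · 2^{1 − 6} = 1820 · 1/32 = 455/8.
Numerically: E[X] ≈ 56.87500.

E[X] = C(16,4)·2^(1−C(4,2)) = 455/8 ≈ 56.87500.


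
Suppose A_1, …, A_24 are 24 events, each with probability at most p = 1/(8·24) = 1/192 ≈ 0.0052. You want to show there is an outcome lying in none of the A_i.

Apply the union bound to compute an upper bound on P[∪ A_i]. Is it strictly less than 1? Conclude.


Union bound: P[∪_{i=1}^{24} A_i] ≤ Σ_i P[A_i] ≤ 24·p = 24·(1/192) = 1/8.
Numerically: 1/8 ≈ 0.1250.
Is 1/8 < 1? YES.
Since P[∪ A_i] ≤ 1/8 < 1, the complement has P[∩ A_i^c] ≥ 1 − 1/8 = 7/8 > 0, so some outcome avoids every A_i.

24·p = 1/8 ≈ 0.1250; existence CERTIFIED by the union bound.


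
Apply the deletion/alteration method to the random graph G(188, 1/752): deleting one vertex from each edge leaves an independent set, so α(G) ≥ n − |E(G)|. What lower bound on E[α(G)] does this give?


E[|E(G)|] = C(188, 2)·p = 17578 · (1/752) = 187/8.
E[α(G)] ≥ n − E[|E(G)|] = 188 − 187/8 = 1317/8.
Numerically: ≈ 164.6250.
(This is only a lower bound; the true E[α(G)] may be larger.)

E[α(G)] ≥ 1317/8 ≈ 164.6250.


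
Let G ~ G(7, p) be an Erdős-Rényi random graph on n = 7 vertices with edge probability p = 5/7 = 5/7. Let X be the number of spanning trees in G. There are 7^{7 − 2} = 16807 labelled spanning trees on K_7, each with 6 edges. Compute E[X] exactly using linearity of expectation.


K_7 has 7^{7 − 2} = 16807 labelled spanning trees.
For each such spanning tree H, let X_H = 1 if all 6 edges of H are present in G. Then P[X_H = 1] = p^{6} = (5/7)^{6} = 15625/117649.
Summing the indicators: E[X] = Σ_H E[X_H] = 16807 · p^{6} = 16807 · 15625/117649 = 15625/7.
Numerically: E[X] ≈ 2.23e+03.

E[X] = 16807 · (5/7)^{6} = 15625/7 ≈ 2.23e+03.


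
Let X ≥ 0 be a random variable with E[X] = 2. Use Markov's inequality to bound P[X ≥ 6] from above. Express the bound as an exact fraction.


μ = E[X] = 2, a = 6.
Markov: P[X ≥ 6] ≤ μ/a = (2)/6 = 1/3.
Numerically: ≈ 0.333333.
(Since a = 6 > μ = 2.000000, the bound 1/3 is < 1 and informative.)

P[X ≥ 6] ≤ 1/3 ≈ 0.333333.


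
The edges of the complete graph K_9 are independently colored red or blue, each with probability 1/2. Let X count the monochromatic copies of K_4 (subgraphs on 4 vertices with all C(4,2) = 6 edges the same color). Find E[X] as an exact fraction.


Let X = Σ_S X_S over the C(9, 4) = 126 subsets S of size 4, where X_S = 1 if the K_4 on S is monochromatic.
For a fixed S, the K_4 on S has C(4, 2) = 6 edges. P[all 6 edges red] = (1/2)^6, and likewise for blue, so P[monochromatic] = 2·(1/2)^6 = 2^{1 − 6} = 1/32.
By linearity: E[X] = C(9, 4) · 2^{1 − 6} = 126 · 1/32 = 63/16.
Numerically: E[X] ≈ 3.937500.

E[X] = C(9,4)·2^(1−C(4,2)) = 63/16 ≈ 3.937500.


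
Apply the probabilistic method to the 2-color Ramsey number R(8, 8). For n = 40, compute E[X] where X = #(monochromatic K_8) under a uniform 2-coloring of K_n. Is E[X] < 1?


E[X] = C(40, 8) · 2^{1 − 28} = 76904685 · 2^{−27} = 76904685/134217728.
As a reduced fraction: E[X] = 76904685/134217728 ≈ 0.573.
Is E[X] < 1? YES.
Since E[X] < 1, there exists a 2-coloring of K_{40} with no monochromatic K_8; hence R(8, 8) > 40.

E[X] = 76904685/134217728 ≈ 0.573; E[X] < 1, so R(8, 8) > 40.


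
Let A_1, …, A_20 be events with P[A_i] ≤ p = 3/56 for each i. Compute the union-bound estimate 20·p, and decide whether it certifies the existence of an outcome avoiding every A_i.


Union bound: P[∪_{i=1}^{20} A_i] ≤ Σ_i P[A_i] ≤ 20·p = 20·(3/56) = 15/14.
Numerically: 15/14 ≈ 1.071.
Is 15/14 < 1? NO.
Since the bound 15/14 is ≥ 1, the union bound is uninformative here; it does NOT by itself certify existence.

20·p = 15/14 ≈ 1.071; existence NOT certified by the union bound.


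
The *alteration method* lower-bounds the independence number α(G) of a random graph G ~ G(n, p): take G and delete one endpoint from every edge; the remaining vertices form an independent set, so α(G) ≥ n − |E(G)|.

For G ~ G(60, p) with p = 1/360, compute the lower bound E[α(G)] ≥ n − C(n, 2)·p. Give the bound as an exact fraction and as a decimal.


E[|E(G)|] = C(60, 2)·p = 1770 · (1/360) = 59/12.
E[α(G)] ≥ n − E[|E(G)|] = 60 − 59/12 = 661/12.
Numerically: ≈ 55.083.
(This is only a lower bound; the true E[α(G)] may be larger.)

E[α(G)] ≥ 661/12 ≈ 55.083.


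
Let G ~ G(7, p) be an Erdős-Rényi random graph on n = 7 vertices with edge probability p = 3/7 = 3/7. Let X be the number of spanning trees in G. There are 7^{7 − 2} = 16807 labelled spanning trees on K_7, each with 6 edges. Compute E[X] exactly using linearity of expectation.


K_7 has 7^{7 − 2} = 16807 labelled spanning trees.
For each such spanning tree H, let X_H = 1 if all 6 edges of H are present in G. Then P[X_H = 1] = p^{6} = (3/7)^{6} = 729/117649.
By linearity of expectation: E[X] = Σ_H E[X_H] = 16807 · p^{6} = 16807 · 729/117649 = 729/7.
Numerically: E[X] ≈ 104.1.

E[X] = 16807 · (3/7)^{6} = 729/7 ≈ 104.1.


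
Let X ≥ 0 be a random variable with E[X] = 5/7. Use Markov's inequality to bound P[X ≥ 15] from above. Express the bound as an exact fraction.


μ = E[X] = 5/7, a = 15.
Markov: P[X ≥ 15] ≤ μ/a = (5/7)/15 = 1/21.
Numerically: ≈ 0.047619.
(Since a = 15 > μ = 0.714286, the bound 1/21 is < 1 and informative.)

P[X ≥ 15] ≤ 1/21 ≈ 0.047619.


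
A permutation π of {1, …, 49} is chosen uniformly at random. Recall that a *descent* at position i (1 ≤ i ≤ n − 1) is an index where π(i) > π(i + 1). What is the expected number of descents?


Write X = Σ X_I over i = 1, …, 48, with X_I the indicator of one descent.
There are 48 indicators.
For each fixed i, the pair (π(i), π(i+1)) is a uniformly random ordered pair of distinct values from {1, …, 49}; by symmetry P[π(i) > π(i+1)] = 1/2.
By linearity: E[X] = 48 · (1/2) = (49 − 1) · (1/2) = 24 ≈ 24.0000.

E[X] = 24 = 24.0000.


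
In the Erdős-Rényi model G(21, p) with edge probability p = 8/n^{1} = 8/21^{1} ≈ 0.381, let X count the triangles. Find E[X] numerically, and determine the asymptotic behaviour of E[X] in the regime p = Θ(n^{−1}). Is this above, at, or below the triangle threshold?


Number of potential triangles: C(21, 3) = 1330.
Each occurs with probability p³ ≈ (0.381)³ ≈ 5.528561e-02.
By linearity: E[X] = C(21, 3)·p³ ≈ 1330 · 5.528561e-02 ≈ 73.5299.
Here α = 1, so p = 8/n is exactly at the triangle threshold p ~ 1/n. Asymptotically E[X] → c³/6 = 8³/6 = 256/3 ≈ 85.3333, a bounded constant. In this regime the triangle count is asymptotically Poisson(c³/6).

E[X] ≈ 73.5299; in regime p = Θ(1/n^{1}) E[X] stays bounded (at the triangle threshold p ~ 1/n).


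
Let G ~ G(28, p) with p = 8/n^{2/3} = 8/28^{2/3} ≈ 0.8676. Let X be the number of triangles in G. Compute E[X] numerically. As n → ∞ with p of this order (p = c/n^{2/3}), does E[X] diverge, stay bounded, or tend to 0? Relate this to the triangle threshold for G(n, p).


Number of potential triangles: C(28, 3) = 3276.
Each occurs with probability p³ ≈ (0.8676)³ ≈ 6.530612e-01.
By linearity: E[X] = C(28, 3)·p³ ≈ 3276 · 6.530612e-01 ≈ 2139.4286.
Since α = 2/3 < 1, p = c/n^{2/3} ≫ 1/n is above the triangle threshold p ~ 1/n. Asymptotically E[X] ~ (c³/6)·n^{3(1−α)} = (8³/6)·n^{1} → ∞; triangles are abundant w.h.p.

E[X] ≈ 2139.4286; in regime p = Θ(1/n^{2/3}) E[X] diverges (above the triangle threshold p ~ 1/n).


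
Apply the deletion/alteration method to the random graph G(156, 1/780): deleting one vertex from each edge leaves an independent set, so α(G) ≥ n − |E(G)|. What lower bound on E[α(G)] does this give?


E[|E(G)|] = C(156, 2)·p = 12090 · (1/780) = 31/2.
E[α(G)] ≥ n − E[|E(G)|] = 156 − 31/2 = 281/2.
Numerically: ≈ 140.500000.
(This is only a lower bound; the true E[α(G)] may be larger.)

E[α(G)] ≥ 281/2 ≈ 140.500000.
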